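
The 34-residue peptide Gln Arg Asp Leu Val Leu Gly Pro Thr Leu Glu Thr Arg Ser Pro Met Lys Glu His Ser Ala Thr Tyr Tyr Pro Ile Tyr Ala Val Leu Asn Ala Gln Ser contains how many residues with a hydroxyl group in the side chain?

9

S, T, and Y are the three residues with a side-chain hydroxyl.
Matching residues: Thr9, Thr12, Ser14, Ser20, Thr22, Tyr23, Tyr24, Tyr27, Ser34.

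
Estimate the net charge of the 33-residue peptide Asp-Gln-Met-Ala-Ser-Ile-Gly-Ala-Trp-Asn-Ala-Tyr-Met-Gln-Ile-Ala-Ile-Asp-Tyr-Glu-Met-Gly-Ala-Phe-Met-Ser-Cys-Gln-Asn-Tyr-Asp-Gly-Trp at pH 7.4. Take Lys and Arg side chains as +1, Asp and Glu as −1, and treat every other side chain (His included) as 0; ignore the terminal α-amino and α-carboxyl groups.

-4

Positive (K, R): none → +0.
Negative (D, E): Asp1, Asp18, Glu20, Asp31 → −4.
Net charge = (+0) + (−4) = −4.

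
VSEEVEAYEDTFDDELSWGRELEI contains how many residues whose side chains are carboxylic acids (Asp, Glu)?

Matching residues: E3, E4, E6, E9, D10, D13, D14, E15, E21, E23.

10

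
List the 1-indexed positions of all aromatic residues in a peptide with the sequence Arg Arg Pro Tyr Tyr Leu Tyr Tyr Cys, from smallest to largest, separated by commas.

4, 5, 7, 8

Phenylalanine (F), tryptophan (W), and tyrosine (Y) have aromatic ring side chains.
Matching residues: Tyr4, Tyr5, Tyr7, Tyr8.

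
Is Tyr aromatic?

F, W, and Y each carry an aromatic ring on the side chain.
Tyrosine is in this group.

Yes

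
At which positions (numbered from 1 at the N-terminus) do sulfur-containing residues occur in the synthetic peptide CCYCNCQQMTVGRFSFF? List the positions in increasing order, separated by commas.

Cysteine (C, thiol) and methionine (M, thioether) are the two sulfur-containing amino acids.
Matching residues: C1, C2, C4, C6, M9.

1, 2, 4, 6, 9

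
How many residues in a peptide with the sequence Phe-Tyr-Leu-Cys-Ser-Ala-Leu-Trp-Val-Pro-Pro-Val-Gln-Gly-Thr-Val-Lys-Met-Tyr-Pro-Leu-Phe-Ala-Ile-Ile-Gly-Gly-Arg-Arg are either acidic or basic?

3

Acidic: D, E. Basic: H, K, R.
Acidic residues here: none (0).
Basic residues here: Lys17, Arg28, Arg29 (3).
The two groups share no amino acid, so total = 0 + 3 = 3.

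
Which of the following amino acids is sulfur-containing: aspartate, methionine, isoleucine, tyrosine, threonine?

methionine

Only Cys (C) and Met (M) have a sulfur atom in the side chain.
Of the listed options, only methionine belongs to this group.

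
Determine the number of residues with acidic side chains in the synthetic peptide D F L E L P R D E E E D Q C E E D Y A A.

Aspartate (D) and glutamate (E) have carboxylic-acid side chains and are the acidic amino acids.
Matching residues: D1, E4, D8, E9, E10, E11, D12, E15, E16, D17.

10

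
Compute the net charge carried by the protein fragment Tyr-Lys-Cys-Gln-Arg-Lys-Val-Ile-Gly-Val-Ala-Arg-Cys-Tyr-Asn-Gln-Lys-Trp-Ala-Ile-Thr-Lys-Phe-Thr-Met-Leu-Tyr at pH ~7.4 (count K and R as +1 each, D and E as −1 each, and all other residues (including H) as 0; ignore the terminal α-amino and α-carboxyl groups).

Positive (K, R): Lys2, Arg5, Lys6, Arg12, Lys17, Lys22 → +6.
Negative (D, E): none → −0.
Net charge = (+6) + (−0) = +6.

+6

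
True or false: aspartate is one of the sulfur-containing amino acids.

False

Cysteine (C, thiol) and methionine (M, thioether) are the two sulfur-containing amino acids.
Aspartate is not in this group.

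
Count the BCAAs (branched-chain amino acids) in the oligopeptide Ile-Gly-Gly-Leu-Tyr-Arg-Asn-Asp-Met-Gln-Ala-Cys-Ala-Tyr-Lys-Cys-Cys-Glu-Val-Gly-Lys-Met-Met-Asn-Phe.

Valine (V), leucine (L), and isoleucine (I) are the branched-chain amino acids.
Matching residues: Ile1, Leu4, Val19.

3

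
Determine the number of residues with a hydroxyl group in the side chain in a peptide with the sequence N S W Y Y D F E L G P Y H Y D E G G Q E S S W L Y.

8

The –OH-bearing residues are Ser, Thr (aliphatic alcohols), and Tyr (phenol).
Matching residues: S2, Y4, Y5, Y12, Y14, S21, S22, Y25.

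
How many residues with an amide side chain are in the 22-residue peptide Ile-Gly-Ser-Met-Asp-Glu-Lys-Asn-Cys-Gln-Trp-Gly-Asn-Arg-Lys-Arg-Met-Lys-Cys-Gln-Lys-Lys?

Asparagine (N) and glutamine (Q) have uncharged amide side chains.
Matching residues: Asn8, Gln10, Asn13, Gln20.

4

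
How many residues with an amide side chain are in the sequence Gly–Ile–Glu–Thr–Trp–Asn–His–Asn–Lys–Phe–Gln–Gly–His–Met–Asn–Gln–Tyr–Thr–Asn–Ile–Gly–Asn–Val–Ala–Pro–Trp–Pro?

7

Asparagine (N) and glutamine (Q) have uncharged amide side chains.
Matching residues: Asn6, Asn8, Gln11, Asn15, Gln16, Asn19, Asn22.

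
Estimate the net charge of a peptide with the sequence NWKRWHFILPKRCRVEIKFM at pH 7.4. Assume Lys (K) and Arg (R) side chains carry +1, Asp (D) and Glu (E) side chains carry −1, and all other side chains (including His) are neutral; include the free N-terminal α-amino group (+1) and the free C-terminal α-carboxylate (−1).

Positive (K, R): K3, R4, K11, R12, R14, K18 → +6.
Negative (D, E): E16 → −1.
The N-terminus (+1) and C-terminus (−1) cancel.
Net charge = (+6) + (−1) = +5.

+5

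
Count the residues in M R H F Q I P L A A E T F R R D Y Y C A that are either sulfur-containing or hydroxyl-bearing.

Sulfur-containing: C, M. Hydroxyl-bearing: S, T, Y.
Sulfur-containing residues here: M1, C19 (2).
Hydroxyl-bearing residues here: T12, Y17, Y18 (3).
The two groups share no amino acid, so total = 2 + 3 = 5.

5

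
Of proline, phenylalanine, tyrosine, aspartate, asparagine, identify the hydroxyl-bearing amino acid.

Serine (S), threonine (T), and tyrosine (Y) each carry a hydroxyl group on the side chain.
Of the listed options, only tyrosine belongs to this group.

tyrosine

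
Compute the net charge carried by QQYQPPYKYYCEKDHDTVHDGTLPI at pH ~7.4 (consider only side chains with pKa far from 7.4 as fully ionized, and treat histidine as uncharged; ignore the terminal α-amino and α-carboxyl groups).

-2

The side chains ionized at physiological pH are Lys/Arg (+1) and Asp/Glu (−1); with His treated as neutral, nothing else contributes.
Positive (K, R): K8, K13 → +2.
Negative (D, E): E12, D14, D16, D20 → −4.
Net charge = (+2) + (−4) = −2.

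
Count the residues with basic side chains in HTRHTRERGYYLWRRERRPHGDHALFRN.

12

Lysine (K), arginine (R), and histidine (H) have basic, nitrogen-containing side chains.
Matching residues: H1, R3, H4, R6, R8, R14, R15, R17, R18, H20, H23, R27.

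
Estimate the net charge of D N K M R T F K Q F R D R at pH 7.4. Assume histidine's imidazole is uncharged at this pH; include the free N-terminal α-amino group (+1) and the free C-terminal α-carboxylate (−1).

+3

The side chains ionized at physiological pH are Lys/Arg (+1) and Asp/Glu (−1); with His treated as neutral, nothing else contributes.
Positive (K, R): K3, R5, K8, R11, R13 → +5.
Negative (D, E): D1, D12 → −2.
The N-terminus (+1) and C-terminus (−1) cancel.
Net charge = (+5) + (−2) = +3.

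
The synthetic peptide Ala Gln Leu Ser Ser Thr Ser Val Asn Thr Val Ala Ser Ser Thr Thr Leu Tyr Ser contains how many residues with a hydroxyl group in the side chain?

Serine (S), threonine (T), and tyrosine (Y) each carry a hydroxyl group on the side chain.
Matching residues: Ser4, Ser5, Thr6, Ser7, Thr10, Ser13, Ser14, Thr15, Thr16, Tyr18, Ser19.

11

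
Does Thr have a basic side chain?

Lysine (K), arginine (R), and histidine (H) have basic, nitrogen-containing side chains.
Threonine is not in this group.

No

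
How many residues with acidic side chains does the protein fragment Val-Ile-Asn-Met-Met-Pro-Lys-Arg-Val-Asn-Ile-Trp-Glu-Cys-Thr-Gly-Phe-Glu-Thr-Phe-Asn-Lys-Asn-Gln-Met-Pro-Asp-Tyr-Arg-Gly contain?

3

Aspartate (D) and glutamate (E) have carboxylic-acid side chains and are the acidic amino acids.
Matching residues: Glu13, Glu18, Asp27.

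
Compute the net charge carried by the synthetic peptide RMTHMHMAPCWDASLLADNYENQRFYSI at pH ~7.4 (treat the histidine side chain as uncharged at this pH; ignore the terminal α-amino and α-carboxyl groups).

-1

The side chains ionized at physiological pH are Lys/Arg (+1) and Asp/Glu (−1); with His treated as neutral, nothing else contributes.
Positive (K, R): R1, R24 → +2.
Negative (D, E): D12, D18, E21 → −3.
Net charge = (+2) + (−3) = −1.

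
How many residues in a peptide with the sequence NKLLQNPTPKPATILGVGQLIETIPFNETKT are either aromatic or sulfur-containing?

Aromatic: F, W, Y. Sulfur-containing: C, M.
Aromatic residues here: F26 (1).
Sulfur-containing residues here: none (0).
The two groups share no amino acid, so total = 1 + 0 = 1.

1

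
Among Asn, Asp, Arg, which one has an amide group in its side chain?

The amide-side-chain residues are Asn (N) and Gln (Q).
Of the listed options, only Asn belongs to this group.

Asn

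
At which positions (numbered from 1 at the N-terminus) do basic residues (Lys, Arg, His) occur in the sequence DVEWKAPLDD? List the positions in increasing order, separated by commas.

Matching residues: K5.

5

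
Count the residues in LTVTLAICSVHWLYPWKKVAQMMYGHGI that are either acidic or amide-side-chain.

Acidic: D, E. Amide-side-chain: N, Q.
Acidic residues here: none (0).
Amide-side-chain residues here: Q21 (1).
The two groups share no amino acid, so total = 0 + 1 = 1.

1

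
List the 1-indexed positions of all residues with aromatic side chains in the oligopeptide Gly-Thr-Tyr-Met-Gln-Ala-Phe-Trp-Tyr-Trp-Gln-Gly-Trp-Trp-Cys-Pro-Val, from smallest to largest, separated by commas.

3, 7, 8, 9, 10, 13, 14

The aromatic amino acids are Phe (F, benzyl), Trp (W, indole), and Tyr (Y, phenol).
Matching residues: Tyr3, Phe7, Trp8, Tyr9, Trp10, Trp13, Trp14.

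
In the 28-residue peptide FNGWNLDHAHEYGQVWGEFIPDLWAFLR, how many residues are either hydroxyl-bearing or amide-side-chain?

4

Hydroxyl-bearing: S, T, Y. Amide-side-chain: N, Q.
Hydroxyl-bearing residues here: Y12 (1).
Amide-side-chain residues here: N2, N5, Q14 (3).
The two groups share no amino acid, so total = 1 + 3 = 4.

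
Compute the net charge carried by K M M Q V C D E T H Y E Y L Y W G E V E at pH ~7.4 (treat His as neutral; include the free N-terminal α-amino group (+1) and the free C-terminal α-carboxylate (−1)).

-4

The side chains ionized at physiological pH are Lys/Arg (+1) and Asp/Glu (−1); with His treated as neutral, nothing else contributes.
Positive (K, R): K1 → +1.
Negative (D, E): D7, E8, E12, E18, E20 → −5.
The N-terminus (+1) and C-terminus (−1) cancel.
Net charge = (+1) + (−5) = −4.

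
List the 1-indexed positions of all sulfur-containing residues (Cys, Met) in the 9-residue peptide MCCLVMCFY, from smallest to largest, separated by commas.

Matching residues: M1, C2, C3, M6, C7.

1, 2, 3, 6, 7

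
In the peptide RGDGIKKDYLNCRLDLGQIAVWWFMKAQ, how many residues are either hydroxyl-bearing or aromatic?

Hydroxyl-bearing: S, T, Y. Aromatic: F, W, Y.
Hydroxyl-bearing residues here: Y9 (1).
Aromatic residues here: Y9, W22, W23, F24 (4).
Y is in both groups, so the 1 Y residue must not be double-counted.
Total = 1 + 4 − 1 = 4.

4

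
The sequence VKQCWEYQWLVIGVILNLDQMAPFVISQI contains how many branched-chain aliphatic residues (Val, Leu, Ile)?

Matching residues: V1, L10, V11, I12, V14, I15, L16, L18, V25, I26, I29.

11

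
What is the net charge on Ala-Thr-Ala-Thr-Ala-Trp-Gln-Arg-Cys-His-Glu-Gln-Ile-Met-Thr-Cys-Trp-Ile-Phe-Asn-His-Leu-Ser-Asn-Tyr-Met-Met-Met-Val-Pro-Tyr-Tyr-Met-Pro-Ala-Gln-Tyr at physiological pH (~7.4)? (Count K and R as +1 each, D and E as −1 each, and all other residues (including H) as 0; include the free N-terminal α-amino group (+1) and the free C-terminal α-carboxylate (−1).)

Positive (K, R): Arg8 → +1.
Negative (D, E): Glu11 → −1.
The N-terminus (+1) and C-terminus (−1) cancel.
Net charge = (+1) + (−1) = 0.

0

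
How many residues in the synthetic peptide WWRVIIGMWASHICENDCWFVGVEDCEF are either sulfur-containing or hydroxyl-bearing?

5

Sulfur-containing: C, M. Hydroxyl-bearing: S, T, Y.
Sulfur-containing residues here: M8, C14, C18, C26 (4).
Hydroxyl-bearing residues here: S11 (1).
The two groups share no amino acid, so total = 4 + 1 = 5.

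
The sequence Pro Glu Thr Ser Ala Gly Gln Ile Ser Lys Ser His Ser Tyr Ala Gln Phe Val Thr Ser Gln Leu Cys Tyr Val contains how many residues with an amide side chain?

3

Only N (asparagine) and Q (glutamine) carry a side-chain carboxamide.
Matching residues: Gln7, Gln16, Gln21.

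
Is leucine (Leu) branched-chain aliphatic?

Yes

V, L, and I make up the branched-chain aliphatic group.
Leucine is in this group.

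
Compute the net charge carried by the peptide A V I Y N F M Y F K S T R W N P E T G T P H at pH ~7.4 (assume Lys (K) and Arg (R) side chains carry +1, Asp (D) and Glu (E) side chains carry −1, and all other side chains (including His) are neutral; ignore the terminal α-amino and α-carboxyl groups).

+1

Positive (K, R): K10, R13 → +2.
Negative (D, E): E17 → −1.
Net charge = (+2) + (−1) = +1.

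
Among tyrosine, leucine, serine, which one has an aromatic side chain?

tyrosine

F, W, and Y each carry an aromatic ring on the side chain.
Of the listed options, only tyrosine belongs to this group.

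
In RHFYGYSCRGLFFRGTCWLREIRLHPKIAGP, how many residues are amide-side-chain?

Only N (asparagine) and Q (glutamine) carry a side-chain carboxamide.
None of the 31 residues belong to this group.

0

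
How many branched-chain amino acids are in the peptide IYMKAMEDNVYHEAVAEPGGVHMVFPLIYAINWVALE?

Valine (V), leucine (L), and isoleucine (I) are the branched-chain amino acids.
Matching residues: I1, V10, V15, V21, V24, L27, I28, I31, V34, L36.

10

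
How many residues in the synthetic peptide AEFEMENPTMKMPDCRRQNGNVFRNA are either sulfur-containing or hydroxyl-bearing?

Sulfur-containing: C, M. Hydroxyl-bearing: S, T, Y.
Sulfur-containing residues here: M5, M10, M12, C15 (4).
Hydroxyl-bearing residues here: T9 (1).
The two groups share no amino acid, so total = 4 + 1 = 5.

5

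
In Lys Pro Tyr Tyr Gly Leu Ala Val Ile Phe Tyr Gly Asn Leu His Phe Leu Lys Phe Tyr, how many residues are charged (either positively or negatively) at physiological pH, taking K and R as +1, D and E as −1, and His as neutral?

2

Charged side chains at pH ~7.4: K, R (positive); D, E (negative).
Matching residues: Lys1, Lys18.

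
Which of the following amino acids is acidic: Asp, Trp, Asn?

Asp

Only D (aspartate) and E (glutamate) carry a side-chain carboxylic acid.
Of the listed options, only Asp belongs to this group.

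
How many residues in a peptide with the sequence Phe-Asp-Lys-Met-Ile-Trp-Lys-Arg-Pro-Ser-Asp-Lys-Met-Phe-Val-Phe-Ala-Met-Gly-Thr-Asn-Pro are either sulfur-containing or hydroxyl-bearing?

Sulfur-containing: C, M. Hydroxyl-bearing: S, T, Y.
Sulfur-containing residues here: Met4, Met13, Met18 (3).
Hydroxyl-bearing residues here: Ser10, Thr20 (2).
The two groups share no amino acid, so total = 3 + 2 = 5.

5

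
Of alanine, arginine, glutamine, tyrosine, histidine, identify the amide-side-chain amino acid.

glutamine

The amide-side-chain residues are Asn (N) and Gln (Q).
Of the listed options, only glutamine belongs to this group.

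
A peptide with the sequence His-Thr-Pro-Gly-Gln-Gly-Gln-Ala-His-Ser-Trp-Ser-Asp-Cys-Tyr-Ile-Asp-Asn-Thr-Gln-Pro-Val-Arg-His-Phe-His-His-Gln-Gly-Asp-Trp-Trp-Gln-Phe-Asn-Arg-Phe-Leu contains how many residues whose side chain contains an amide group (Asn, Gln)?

7

Matching residues: Gln5, Gln7, Asn18, Gln20, Gln28, Gln33, Asn35.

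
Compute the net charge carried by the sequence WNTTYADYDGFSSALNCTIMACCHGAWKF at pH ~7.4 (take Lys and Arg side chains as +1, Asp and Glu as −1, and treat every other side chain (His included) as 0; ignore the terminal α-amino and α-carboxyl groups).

-1

Positive (K, R): K28 → +1.
Negative (D, E): D7, D9 → −2.
Net charge = (+1) + (−2) = −1.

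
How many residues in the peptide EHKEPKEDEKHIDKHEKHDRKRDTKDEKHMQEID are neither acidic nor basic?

Acidic: D, E. Basic: K, R, H. All other residues are neither.
Matching residues: P5, I12, T24, M30, Q31, I33.

6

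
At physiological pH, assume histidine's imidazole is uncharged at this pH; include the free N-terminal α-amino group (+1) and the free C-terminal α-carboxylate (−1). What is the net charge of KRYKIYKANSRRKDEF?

+5

Near pH 7.4, K and R contribute +1 each, D and E contribute −1 each, and every other side chain (His included, as stated) is uncharged.
Positive (K, R): K1, R2, K4, K7, R11, R12, K13 → +7.
Negative (D, E): D14, E15 → −2.
The N-terminus (+1) and C-terminus (−1) cancel.
Net charge = (+7) + (−2) = +5.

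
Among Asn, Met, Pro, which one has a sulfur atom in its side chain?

The sulfur-bearing residues are cysteine (–SH) and methionine (–S–CH₃).
Of the listed options, only Met belongs to this group.

Met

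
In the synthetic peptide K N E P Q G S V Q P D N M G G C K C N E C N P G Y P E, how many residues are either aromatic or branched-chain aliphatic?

Aromatic: F, W, Y. Branched-chain aliphatic: I, L, V.
Aromatic residues here: Y25 (1).
Branched-chain aliphatic residues here: V8 (1).
The two groups share no amino acid, so total = 1 + 1 = 2.

2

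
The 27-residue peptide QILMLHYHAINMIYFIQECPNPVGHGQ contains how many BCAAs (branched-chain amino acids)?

The BCAAs are Val, Leu, and Ile — aliphatic side chains with a branch point.
Matching residues: I2, L3, L5, I10, I13, I16, V23.

7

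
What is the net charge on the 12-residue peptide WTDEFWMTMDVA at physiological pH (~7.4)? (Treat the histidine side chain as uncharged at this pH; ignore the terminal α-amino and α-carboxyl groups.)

-3

At pH ~7.4 the Lys and Arg side chains are protonated (+1), the Asp and Glu side chains are deprotonated (−1), and with His taken as neutral all other side chains carry no charge.
Positive (K, R): none → +0.
Negative (D, E): D3, E4, D10 → −3.
Net charge = (+0) + (−3) = −3.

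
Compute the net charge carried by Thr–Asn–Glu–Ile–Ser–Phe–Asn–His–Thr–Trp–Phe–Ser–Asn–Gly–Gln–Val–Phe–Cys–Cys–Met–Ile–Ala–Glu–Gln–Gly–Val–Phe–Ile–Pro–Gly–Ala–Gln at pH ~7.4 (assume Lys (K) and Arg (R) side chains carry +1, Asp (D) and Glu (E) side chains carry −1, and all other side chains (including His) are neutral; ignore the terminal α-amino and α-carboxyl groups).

Positive (K, R): none → +0.
Negative (D, E): Glu3, Glu23 → −2.
Net charge = (+0) + (−2) = −2.

-2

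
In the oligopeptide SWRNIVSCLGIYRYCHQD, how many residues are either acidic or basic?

Acidic: D, E. Basic: H, K, R.
Acidic residues here: D18 (1).
Basic residues here: R3, R13, H16 (3).
The two groups share no amino acid, so total = 1 + 3 = 4.

4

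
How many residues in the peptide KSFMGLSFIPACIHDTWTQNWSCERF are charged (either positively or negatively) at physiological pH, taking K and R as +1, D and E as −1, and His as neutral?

Charged side chains at pH ~7.4: K, R (positive); D, E (negative).
Matching residues: K1, D15, E24, R25.

4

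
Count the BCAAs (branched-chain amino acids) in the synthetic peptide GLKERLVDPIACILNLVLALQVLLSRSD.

The BCAAs are Val, Leu, and Ile — aliphatic side chains with a branch point.
Matching residues: L2, L6, V7, I10, I13, L14, L16, V17, L18, L20, V22, L23, L24.

13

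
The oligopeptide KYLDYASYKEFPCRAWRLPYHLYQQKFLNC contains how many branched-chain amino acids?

4

V, L, and I make up the branched-chain aliphatic group.
Matching residues: L3, L18, L22, L28.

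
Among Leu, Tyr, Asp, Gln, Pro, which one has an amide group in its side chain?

Gln

Asparagine (N) and glutamine (Q) have uncharged amide side chains.
Of the listed options, only Gln belongs to this group.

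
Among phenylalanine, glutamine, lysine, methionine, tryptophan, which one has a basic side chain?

lysine

Lysine (K), arginine (R), and histidine (H) have basic, nitrogen-containing side chains.
Of the listed options, only lysine belongs to this group.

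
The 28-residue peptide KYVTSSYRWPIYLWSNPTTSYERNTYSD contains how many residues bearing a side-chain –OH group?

S, T, and Y are the three residues with a side-chain hydroxyl.
Matching residues: Y2, T4, S5, S6, Y7, Y12, S15, T18, T19, S20, Y21, T25, Y26, S27.

14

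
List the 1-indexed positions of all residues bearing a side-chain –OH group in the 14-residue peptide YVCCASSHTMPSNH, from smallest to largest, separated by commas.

The –OH-bearing residues are Ser, Thr (aliphatic alcohols), and Tyr (phenol).
Matching residues: Y1, S6, S7, T9, S12.

1, 6, 7, 9, 12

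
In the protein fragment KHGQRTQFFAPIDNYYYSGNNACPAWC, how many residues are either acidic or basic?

4

Acidic: D, E. Basic: H, K, R.
Acidic residues here: D13 (1).
Basic residues here: K1, H2, R5 (3).
The two groups share no amino acid, so total = 1 + 3 = 4.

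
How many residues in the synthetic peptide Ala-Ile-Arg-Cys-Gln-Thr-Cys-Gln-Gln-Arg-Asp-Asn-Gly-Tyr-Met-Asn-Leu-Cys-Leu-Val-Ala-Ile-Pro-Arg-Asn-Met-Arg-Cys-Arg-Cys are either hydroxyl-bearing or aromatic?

2

Hydroxyl-bearing: S, T, Y. Aromatic: F, W, Y.
Hydroxyl-bearing residues here: Thr6, Tyr14 (2).
Aromatic residues here: Tyr14 (1).
Y is in both groups, so the 1 Y residue must not be double-counted.
Total = 2 + 1 − 1 = 2.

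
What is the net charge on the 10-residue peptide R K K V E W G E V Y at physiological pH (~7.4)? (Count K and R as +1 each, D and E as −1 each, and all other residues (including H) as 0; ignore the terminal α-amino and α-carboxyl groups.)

Positive (K, R): R1, K2, K3 → +3.
Negative (D, E): E5, E8 → −2.
Net charge = (+3) + (−2) = +1.

+1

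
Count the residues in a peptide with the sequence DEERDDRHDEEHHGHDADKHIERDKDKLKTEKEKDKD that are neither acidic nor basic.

5

Acidic: D, E. Basic: K, R, H. All other residues are neither.
Matching residues: G14, A17, I21, L28, T30.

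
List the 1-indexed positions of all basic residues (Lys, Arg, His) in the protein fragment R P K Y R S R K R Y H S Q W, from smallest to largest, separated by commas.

Matching residues: R1, K3, R5, R7, K8, R9, H11.

1, 3, 5, 7, 8, 9, 11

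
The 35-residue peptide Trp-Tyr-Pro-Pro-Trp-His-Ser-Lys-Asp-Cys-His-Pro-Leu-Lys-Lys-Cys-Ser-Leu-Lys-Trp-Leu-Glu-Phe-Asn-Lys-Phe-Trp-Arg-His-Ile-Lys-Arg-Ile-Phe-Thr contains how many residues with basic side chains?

11

The basic amino acids are Lys (K), Arg (R), and His (H).
Matching residues: His6, Lys8, His11, Lys14, Lys15, Lys19, Lys25, Arg28, His29, Lys31, Arg32.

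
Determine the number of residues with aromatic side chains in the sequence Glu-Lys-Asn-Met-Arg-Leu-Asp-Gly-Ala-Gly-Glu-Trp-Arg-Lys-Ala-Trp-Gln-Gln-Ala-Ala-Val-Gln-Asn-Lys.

2

The aromatic amino acids are Phe (F, benzyl), Trp (W, indole), and Tyr (Y, phenol).
Matching residues: Trp12, Trp16.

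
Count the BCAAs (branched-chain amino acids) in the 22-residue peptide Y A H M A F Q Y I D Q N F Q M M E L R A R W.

2

The BCAAs are Val, Leu, and Ile — aliphatic side chains with a branch point.
Matching residues: I9, L18.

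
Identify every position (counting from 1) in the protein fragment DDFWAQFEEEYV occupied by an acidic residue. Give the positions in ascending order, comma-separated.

1, 2, 8, 9, 10

The acidic residues are Asp (D) and Glu (E), whose side chains end in a carboxylate group.
Matching residues: D1, D2, E8, E9, E10.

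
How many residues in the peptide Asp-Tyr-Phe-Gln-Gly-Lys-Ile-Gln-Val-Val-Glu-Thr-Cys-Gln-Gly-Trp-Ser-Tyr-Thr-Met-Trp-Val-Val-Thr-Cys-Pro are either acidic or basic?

Acidic: D, E. Basic: H, K, R.
Acidic residues here: Asp1, Glu11 (2).
Basic residues here: Lys6 (1).
The two groups share no amino acid, so total = 2 + 1 = 3.

3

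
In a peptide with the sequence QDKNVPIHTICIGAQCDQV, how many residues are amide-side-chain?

Asparagine (N) and glutamine (Q) have uncharged amide side chains.
Matching residues: Q1, N4, Q15, Q18.

4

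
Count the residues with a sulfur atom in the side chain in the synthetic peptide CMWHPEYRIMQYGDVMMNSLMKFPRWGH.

6

The sulfur-bearing residues are cysteine (–SH) and methionine (–S–CH₃).
Matching residues: C1, M2, M10, M16, M17, M21.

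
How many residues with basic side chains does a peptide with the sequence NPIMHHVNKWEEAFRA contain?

4

Lysine (K), arginine (R), and histidine (H) have basic, nitrogen-containing side chains.
Matching residues: H5, H6, K9, R15.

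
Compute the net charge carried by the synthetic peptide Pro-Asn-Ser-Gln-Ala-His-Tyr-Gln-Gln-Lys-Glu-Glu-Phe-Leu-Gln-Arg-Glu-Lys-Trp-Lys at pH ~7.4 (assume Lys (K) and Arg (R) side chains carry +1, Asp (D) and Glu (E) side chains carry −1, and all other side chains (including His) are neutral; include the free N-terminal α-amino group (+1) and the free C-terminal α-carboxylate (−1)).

+1

Positive (K, R): Lys10, Arg16, Lys18, Lys20 → +4.
Negative (D, E): Glu11, Glu12, Glu17 → −3.
The N-terminus (+1) and C-terminus (−1) cancel.
Net charge = (+4) + (−3) = +1.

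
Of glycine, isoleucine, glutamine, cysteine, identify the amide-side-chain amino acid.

Asparagine (N) and glutamine (Q) have uncharged amide side chains.
Of the listed options, only glutamine belongs to this group.

glutamine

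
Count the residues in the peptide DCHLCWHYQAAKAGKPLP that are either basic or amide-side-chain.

5

Basic: H, K, R. Amide-side-chain: N, Q.
Basic residues here: H3, H7, K12, K15 (4).
Amide-side-chain residues here: Q9 (1).
The two groups share no amino acid, so total = 4 + 1 = 5.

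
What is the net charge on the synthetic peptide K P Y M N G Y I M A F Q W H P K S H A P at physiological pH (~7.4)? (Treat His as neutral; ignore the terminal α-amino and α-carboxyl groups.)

Near pH 7.4, K and R contribute +1 each, D and E contribute −1 each, and every other side chain (His included, as stated) is uncharged.
Positive (K, R): K1, K16 → +2.
Negative (D, E): none → −0.
Net charge = (+2) + (−0) = +2.

+2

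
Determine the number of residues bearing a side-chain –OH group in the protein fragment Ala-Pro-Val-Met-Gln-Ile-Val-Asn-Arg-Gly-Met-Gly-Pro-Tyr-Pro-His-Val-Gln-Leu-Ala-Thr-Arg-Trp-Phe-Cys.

2

Serine (S), threonine (T), and tyrosine (Y) each carry a hydroxyl group on the side chain.
Matching residues: Tyr14, Thr21.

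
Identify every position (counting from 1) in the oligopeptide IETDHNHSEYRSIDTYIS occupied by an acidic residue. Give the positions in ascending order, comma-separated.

2, 4, 9, 14

The acidic residues are Asp (D) and Glu (E), whose side chains end in a carboxylate group.
Matching residues: E2, D4, E9, D14.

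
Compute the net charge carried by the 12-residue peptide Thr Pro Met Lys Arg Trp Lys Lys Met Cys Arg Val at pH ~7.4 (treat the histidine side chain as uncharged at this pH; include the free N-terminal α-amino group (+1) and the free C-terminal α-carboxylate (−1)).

+5

At pH ~7.4 the Lys and Arg side chains are protonated (+1), the Asp and Glu side chains are deprotonated (−1), and with His taken as neutral all other side chains carry no charge.
Positive (K, R): Lys4, Arg5, Lys7, Lys8, Arg11 → +5.
Negative (D, E): none → −0.
The N-terminus (+1) and C-terminus (−1) cancel.
Net charge = (+5) + (−0) = +5.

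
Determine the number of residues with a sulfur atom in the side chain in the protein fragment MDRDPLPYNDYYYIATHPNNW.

1

Only Cys (C) and Met (M) have a sulfur atom in the side chain.
Matching residues: M1.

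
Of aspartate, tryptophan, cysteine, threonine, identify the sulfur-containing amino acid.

cysteine

Only Cys (C) and Met (M) have a sulfur atom in the side chain.
Of the listed options, only cysteine belongs to this group.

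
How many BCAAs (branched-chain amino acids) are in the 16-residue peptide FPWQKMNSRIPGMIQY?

The BCAAs are Val, Leu, and Ile — aliphatic side chains with a branch point.
Matching residues: I10, I14.

2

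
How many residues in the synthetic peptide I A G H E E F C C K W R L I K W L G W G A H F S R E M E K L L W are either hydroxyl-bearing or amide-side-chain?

Hydroxyl-bearing: S, T, Y. Amide-side-chain: N, Q.
Hydroxyl-bearing residues here: S24 (1).
Amide-side-chain residues here: none (0).
The two groups share no amino acid, so total = 1 + 0 = 1.

1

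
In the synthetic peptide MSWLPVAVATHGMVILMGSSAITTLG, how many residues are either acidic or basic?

Acidic: D, E. Basic: H, K, R.
Acidic residues here: none (0).
Basic residues here: H11 (1).
The two groups share no amino acid, so total = 0 + 1 = 1.

1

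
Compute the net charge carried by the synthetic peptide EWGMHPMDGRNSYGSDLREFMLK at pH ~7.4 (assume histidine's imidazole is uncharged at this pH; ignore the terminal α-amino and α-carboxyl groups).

-1

At pH ~7.4 the Lys and Arg side chains are protonated (+1), the Asp and Glu side chains are deprotonated (−1), and with His taken as neutral all other side chains carry no charge.
Positive (K, R): R10, R18, K23 → +3.
Negative (D, E): E1, D8, D16, E19 → −4.
Net charge = (+3) + (−4) = −1.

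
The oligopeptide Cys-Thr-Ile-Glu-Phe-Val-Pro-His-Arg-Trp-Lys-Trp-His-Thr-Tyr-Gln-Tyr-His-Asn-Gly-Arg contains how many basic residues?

The basic amino acids are Lys (K), Arg (R), and His (H).
Matching residues: His8, Arg9, Lys11, His13, His18, Arg21.

6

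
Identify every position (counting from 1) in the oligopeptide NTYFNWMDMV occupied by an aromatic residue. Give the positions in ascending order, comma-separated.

Matching residues: Y3, F4, W6.

3, 4, 6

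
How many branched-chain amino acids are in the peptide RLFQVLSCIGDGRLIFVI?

The BCAAs are Val, Leu, and Ile — aliphatic side chains with a branch point.
Matching residues: L2, V5, L6, I9, L14, I15, V17, I18.

8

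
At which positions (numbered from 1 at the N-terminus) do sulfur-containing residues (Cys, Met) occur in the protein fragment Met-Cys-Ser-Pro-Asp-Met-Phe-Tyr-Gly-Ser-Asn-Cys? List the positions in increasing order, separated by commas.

Matching residues: Met1, Cys2, Met6, Cys12.

1, 2, 6, 12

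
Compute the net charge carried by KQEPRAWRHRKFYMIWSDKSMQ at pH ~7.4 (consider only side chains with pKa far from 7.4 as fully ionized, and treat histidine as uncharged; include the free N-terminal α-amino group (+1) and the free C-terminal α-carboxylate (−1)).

Near pH 7.4, K and R contribute +1 each, D and E contribute −1 each, and every other side chain (His included, as stated) is uncharged.
Positive (K, R): K1, R5, R8, R10, K11, K19 → +6.
Negative (D, E): E3, D18 → −2.
The N-terminus (+1) and C-terminus (−1) cancel.
Net charge = (+6) + (−2) = +4.

+4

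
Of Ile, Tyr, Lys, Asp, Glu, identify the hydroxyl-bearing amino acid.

The –OH-bearing residues are Ser, Thr (aliphatic alcohols), and Tyr (phenol).
Of the listed options, only Tyr belongs to this group.

Tyr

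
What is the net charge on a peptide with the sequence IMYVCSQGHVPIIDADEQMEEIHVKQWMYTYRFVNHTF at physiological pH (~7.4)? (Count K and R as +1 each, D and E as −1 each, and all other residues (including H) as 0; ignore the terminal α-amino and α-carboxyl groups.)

-3

Positive (K, R): K25, R32 → +2.
Negative (D, E): D14, D16, E17, E20, E21 → −5.
Net charge = (+2) + (−5) = −3.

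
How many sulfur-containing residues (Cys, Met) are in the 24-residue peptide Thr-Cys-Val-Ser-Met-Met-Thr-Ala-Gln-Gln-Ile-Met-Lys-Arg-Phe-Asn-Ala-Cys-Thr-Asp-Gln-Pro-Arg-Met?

6

Matching residues: Cys2, Met5, Met6, Met12, Cys18, Met24.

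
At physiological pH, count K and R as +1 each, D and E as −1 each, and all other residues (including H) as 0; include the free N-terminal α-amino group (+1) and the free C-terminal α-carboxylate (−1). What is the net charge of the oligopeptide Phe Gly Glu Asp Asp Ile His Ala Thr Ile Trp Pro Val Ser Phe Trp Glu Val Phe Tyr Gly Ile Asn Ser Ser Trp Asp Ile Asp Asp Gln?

-7

Positive (K, R): none → +0.
Negative (D, E): Glu3, Asp4, Asp5, Glu17, Asp27, Asp29, Asp30 → −7.
The N-terminus (+1) and C-terminus (−1) cancel.
Net charge = (+0) + (−7) = −7.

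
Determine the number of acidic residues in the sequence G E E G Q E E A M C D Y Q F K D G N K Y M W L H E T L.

7

Only D (aspartate) and E (glutamate) carry a side-chain carboxylic acid.
Matching residues: E2, E3, E6, E7, D11, D16, E25.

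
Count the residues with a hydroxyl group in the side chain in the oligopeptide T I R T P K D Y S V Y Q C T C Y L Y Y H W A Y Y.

11

The –OH-bearing residues are Ser, Thr (aliphatic alcohols), and Tyr (phenol).
Matching residues: T1, T4, Y8, S9, Y11, T14, Y16, Y18, Y19, Y23, Y24.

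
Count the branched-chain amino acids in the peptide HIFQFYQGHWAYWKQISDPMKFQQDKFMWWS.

The BCAAs are Val, Leu, and Ile — aliphatic side chains with a branch point.
Matching residues: I2, I16.

2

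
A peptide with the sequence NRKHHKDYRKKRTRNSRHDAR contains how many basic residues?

13

Lysine (K), arginine (R), and histidine (H) have basic, nitrogen-containing side chains.
Matching residues: R2, K3, H4, H5, K6, R9, K10, K11, R12, R14, R17, H18, R21.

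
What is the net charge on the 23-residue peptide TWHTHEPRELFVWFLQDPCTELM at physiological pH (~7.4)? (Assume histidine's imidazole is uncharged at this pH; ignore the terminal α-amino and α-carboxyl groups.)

At pH ~7.4 the Lys and Arg side chains are protonated (+1), the Asp and Glu side chains are deprotonated (−1), and with His taken as neutral all other side chains carry no charge.
Positive (K, R): R8 → +1.
Negative (D, E): E6, E9, D17, E21 → −4.
Net charge = (+1) + (−4) = −3.

-3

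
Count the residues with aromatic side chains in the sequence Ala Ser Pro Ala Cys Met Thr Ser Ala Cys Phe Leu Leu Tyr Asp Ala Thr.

2

F, W, and Y each carry an aromatic ring on the side chain.
Matching residues: Phe11, Tyr14.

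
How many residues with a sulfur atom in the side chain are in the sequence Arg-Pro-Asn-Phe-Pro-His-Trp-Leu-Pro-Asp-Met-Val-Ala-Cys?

The sulfur-bearing residues are cysteine (–SH) and methionine (–S–CH₃).
Matching residues: Met11, Cys14.

2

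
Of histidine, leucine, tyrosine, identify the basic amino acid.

K, R, and H are the three residues with basic side chains (ε-amine, guanidinium, and imidazole respectively).
Of the listed options, only histidine belongs to this group.

histidine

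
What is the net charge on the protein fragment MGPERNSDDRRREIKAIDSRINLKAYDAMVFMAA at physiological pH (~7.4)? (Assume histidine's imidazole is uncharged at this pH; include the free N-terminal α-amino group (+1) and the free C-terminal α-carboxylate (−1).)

+1

The side chains ionized at physiological pH are Lys/Arg (+1) and Asp/Glu (−1); with His treated as neutral, nothing else contributes.
Positive (K, R): R5, R10, R11, R12, K15, R20, K24 → +7.
Negative (D, E): E4, D8, D9, E13, D18, D27 → −6.
The N-terminus (+1) and C-terminus (−1) cancel.
Net charge = (+7) + (−6) = +1.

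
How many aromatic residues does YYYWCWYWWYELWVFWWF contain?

14

Phenylalanine (F), tryptophan (W), and tyrosine (Y) have aromatic ring side chains.
Matching residues: Y1, Y2, Y3, W4, W6, Y7, W8, W9, Y10, W13, F15, W16, W17, F18.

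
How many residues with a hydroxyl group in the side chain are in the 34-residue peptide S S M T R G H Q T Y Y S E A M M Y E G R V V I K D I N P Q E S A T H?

Serine (S), threonine (T), and tyrosine (Y) each carry a hydroxyl group on the side chain.
Matching residues: S1, S2, T4, T9, Y10, Y11, S12, Y17, S31, T33.

10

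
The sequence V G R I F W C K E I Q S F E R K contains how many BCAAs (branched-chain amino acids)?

3

The BCAAs are Val, Leu, and Ile — aliphatic side chains with a branch point.
Matching residues: V1, I4, I10.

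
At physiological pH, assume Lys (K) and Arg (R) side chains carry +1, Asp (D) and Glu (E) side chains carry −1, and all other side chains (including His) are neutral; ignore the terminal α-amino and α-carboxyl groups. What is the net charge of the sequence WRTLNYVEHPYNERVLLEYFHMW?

Positive (K, R): R2, R14 → +2.
Negative (D, E): E8, E13, E18 → −3.
Net charge = (+2) + (−3) = −1.

-1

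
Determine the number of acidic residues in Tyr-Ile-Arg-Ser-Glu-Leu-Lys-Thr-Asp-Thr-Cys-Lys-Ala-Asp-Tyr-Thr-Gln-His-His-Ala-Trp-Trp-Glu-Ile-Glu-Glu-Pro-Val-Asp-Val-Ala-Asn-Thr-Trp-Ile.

7

The acidic residues are Asp (D) and Glu (E), whose side chains end in a carboxylate group.
Matching residues: Glu5, Asp9, Asp14, Glu23, Glu25, Glu26, Asp29.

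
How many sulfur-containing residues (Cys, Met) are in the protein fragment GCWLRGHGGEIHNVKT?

1

Matching residues: C2.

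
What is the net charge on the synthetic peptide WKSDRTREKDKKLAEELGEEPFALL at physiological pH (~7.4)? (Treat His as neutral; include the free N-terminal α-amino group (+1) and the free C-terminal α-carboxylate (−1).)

-1

Near pH 7.4, K and R contribute +1 each, D and E contribute −1 each, and every other side chain (His included, as stated) is uncharged.
Positive (K, R): K2, R5, R7, K9, K11, K12 → +6.
Negative (D, E): D4, E8, D10, E15, E16, E19, E20 → −7.
The N-terminus (+1) and C-terminus (−1) cancel.
Net charge = (+6) + (−7) = −1.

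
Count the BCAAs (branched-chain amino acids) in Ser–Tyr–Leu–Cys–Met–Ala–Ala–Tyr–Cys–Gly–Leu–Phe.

2

The BCAAs are Val, Leu, and Ile — aliphatic side chains with a branch point.
Matching residues: Leu3, Leu11.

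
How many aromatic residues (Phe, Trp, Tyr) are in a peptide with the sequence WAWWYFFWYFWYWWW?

Matching residues: W1, W3, W4, Y5, F6, F7, W8, Y9, F10, W11, Y12, W13, W14, W15.

14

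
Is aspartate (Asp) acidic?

Only D (aspartate) and E (glutamate) carry a side-chain carboxylic acid.
Aspartate is in this group.

Yes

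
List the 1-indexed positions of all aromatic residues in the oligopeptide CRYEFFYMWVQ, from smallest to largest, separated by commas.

3, 5, 6, 7, 9

The aromatic amino acids are Phe (F, benzyl), Trp (W, indole), and Tyr (Y, phenol).
Matching residues: Y3, F5, F6, Y7, W9.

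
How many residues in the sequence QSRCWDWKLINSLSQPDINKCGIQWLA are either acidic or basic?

5

Acidic: D, E. Basic: H, K, R.
Acidic residues here: D6, D17 (2).
Basic residues here: R3, K8, K20 (3).
The two groups share no amino acid, so total = 2 + 3 = 5.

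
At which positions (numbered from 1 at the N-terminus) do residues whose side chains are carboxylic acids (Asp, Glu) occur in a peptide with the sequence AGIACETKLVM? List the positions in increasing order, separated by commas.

6

Matching residues: E6.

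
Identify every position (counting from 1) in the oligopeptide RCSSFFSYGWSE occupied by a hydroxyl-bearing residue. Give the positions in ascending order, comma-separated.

Matching residues: S3, S4, S7, Y8, S11.

3, 4, 7, 8, 11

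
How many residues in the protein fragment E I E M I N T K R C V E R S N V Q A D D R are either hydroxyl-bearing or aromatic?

2

Hydroxyl-bearing: S, T, Y. Aromatic: F, W, Y.
Hydroxyl-bearing residues here: T7, S14 (2).
Aromatic residues here: none (0).
(Y belongs to both groups, but none appear in this sequence.) Total = 2 + 0 = 2.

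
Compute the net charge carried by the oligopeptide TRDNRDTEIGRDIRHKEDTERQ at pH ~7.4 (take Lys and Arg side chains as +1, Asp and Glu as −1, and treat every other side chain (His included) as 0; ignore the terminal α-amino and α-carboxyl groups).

-1

Positive (K, R): R2, R5, R11, R14, K16, R21 → +6.
Negative (D, E): D3, D6, E8, D12, E17, D18, E20 → −7.
Net charge = (+6) + (−7) = −1.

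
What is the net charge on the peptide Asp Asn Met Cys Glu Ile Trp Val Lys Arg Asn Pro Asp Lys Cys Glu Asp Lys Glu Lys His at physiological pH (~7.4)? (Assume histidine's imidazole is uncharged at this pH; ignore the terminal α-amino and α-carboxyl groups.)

The side chains ionized at physiological pH are Lys/Arg (+1) and Asp/Glu (−1); with His treated as neutral, nothing else contributes.
Positive (K, R): Lys9, Arg10, Lys14, Lys18, Lys20 → +5.
Negative (D, E): Asp1, Glu5, Asp13, Glu16, Asp17, Glu19 → −6.
Net charge = (+5) + (−6) = −1.

-1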